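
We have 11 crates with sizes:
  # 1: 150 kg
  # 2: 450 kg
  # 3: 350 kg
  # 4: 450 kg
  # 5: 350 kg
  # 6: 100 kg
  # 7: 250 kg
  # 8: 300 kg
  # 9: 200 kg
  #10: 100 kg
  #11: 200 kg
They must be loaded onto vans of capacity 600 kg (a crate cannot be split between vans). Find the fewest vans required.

Total = 450 + 450 + 350 + 350 + 300 + 250 + 200 + 200 + 150 + 100 + 100 = 2900 kg.
Lower bound: ⌈2900/600⌉ = 5 vans.
A packing using 5 vans:
  van 1: 450 + 150 = 600
  van 2: 450 + 100 = 550
  van 3: 350 + 250 = 600
  van 4: 350 + 200 = 550
  van 5: 300 + 200 + 100 = 600
This matches the lower bound, so 5 is optimal.

5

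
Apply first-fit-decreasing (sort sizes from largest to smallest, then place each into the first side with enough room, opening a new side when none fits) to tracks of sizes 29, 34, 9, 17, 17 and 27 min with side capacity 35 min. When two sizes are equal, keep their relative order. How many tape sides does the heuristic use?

5

Sorted descending: 34, 29, 27, 17, 17, 9.
  34 → side 1 (new)  [load 34/35]
  29 → side 2 (new)  [load 29/35]
  27 → side 3 (new)  [load 27/35]
  17 → side 4 (new)  [load 17/35]
  17 → side 4  [load 34/35]
  9 → side 5 (new)  [load 9/35]
5 tape sides opened.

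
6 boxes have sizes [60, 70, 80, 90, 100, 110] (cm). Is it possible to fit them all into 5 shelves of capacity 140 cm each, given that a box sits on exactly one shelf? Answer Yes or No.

Yes

A valid assignment using 5 shelves:
  shelf 1: 110 = 110
  shelf 2: 100 = 100
  shelf 3: 90 = 90
  shelf 4: 80 + 60 = 140
  shelf 5: 70 = 70
Every load is within 140 cm, so 5 shelves suffice.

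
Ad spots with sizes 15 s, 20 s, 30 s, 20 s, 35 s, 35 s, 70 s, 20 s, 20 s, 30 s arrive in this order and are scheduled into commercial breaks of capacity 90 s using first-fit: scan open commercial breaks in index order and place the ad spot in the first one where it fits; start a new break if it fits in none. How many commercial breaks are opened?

  15 → break 1 (new)  [load 15/90]
  20 → break 1  [load 35/90]
  30 → break 1  [load 65/90]
  20 → break 1  [load 85/90]
  35 → break 2 (new)  [load 35/90]
  35 → break 2  [load 70/90]
  70 → break 3 (new)  [load 70/90]
  20 → break 2  [load 90/90]
  20 → break 3  [load 90/90]
  30 → break 4 (new)  [load 30/90]
4 commercial breaks opened.

4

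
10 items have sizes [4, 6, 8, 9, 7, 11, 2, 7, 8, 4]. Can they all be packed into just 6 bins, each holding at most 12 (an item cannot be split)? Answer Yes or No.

No

Total = 66; ⌈66/12⌉ = 6.
The bound of 6 does not rule out 6, but exhaustive search shows no assignment into 6 bins of capacity 12 exists — the minimum is 7.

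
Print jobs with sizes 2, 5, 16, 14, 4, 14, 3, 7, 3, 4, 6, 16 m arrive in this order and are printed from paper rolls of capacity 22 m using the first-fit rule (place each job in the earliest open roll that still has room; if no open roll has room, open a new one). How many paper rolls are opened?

5

  2 → roll 1 (new)  [load 2/22]
  5 → roll 1  [load 7/22]
  16 → roll 2 (new)  [load 16/22]
  14 → roll 1  [load 21/22]
  4 → roll 2  [load 20/22]
  14 → roll 3 (new)  [load 14/22]
  3 → roll 3  [load 17/22]
  7 → roll 4 (new)  [load 7/22]
  3 → roll 3  [load 20/22]
  4 → roll 4  [load 11/22]
  6 → roll 4  [load 17/22]
  16 → roll 5 (new)  [load 16/22]
5 paper rolls opened.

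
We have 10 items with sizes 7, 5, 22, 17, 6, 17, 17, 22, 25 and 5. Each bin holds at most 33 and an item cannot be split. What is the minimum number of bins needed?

6

Total = 25 + 22 + 22 + 17 + 17 + 17 + 7 + 6 + 5 + 5 = 143.
Lower bound: ⌈143/33⌉ = 5 bins.
Also, 6 items each exceed 33/2, and no two of those can share a bin, so at least 6 bins are needed.
A packing using 6 bins:
  bin 1: 25 + 7 = 32
  bin 2: 22 + 6 + 5 = 33
  bin 3: 22 + 5 = 27
  bin 4: 17 = 17
  bin 5: 17 = 17
  bin 6: 17 = 17
This matches the lower bound, so 6 is optimal.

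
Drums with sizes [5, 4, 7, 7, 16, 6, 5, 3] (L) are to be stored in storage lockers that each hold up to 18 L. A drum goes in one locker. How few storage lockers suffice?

Total = 16 + 7 + 7 + 6 + 5 + 5 + 4 + 3 = 53 L.
Lower bound: ⌈53/18⌉ = 3 storage lockers.
A packing using 4 storage lockers:
  locker 1: 16 = 16
  locker 2: 7 + 7 + 4 = 18
  locker 3: 6 + 5 + 5 = 16
  locker 4: 3 = 3
No arrangement into 3 storage lockers stays within capacity, so 4 is optimal.

4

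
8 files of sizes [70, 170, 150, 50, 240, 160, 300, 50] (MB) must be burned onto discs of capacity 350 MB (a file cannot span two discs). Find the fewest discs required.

4

Total = 300 + 240 + 170 + 160 + 150 + 70 + 50 + 50 = 1190 MB.
Lower bound: ⌈1190/350⌉ = 4 discs.
A packing using 4 discs:
  disc 1: 300 + 50 = 350
  disc 2: 240 + 70 = 310
  disc 3: 170 + 160 = 330
  disc 4: 150 + 50 = 200
This matches the lower bound, so 4 is optimal.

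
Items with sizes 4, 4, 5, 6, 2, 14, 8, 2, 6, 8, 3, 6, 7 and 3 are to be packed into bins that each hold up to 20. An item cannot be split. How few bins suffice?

4

Total = 14 + 8 + 8 + 7 + 6 + 6 + 6 + 5 + 4 + 4 + 3 + 3 + 2 + 2 = 78.
Lower bound: ⌈78/20⌉ = 4 bins.
A packing using 4 bins:
  bin 1: 14 + 6 = 20
  bin 2: 8 + 8 + 4 = 20
  bin 3: 7 + 6 + 6 = 19
  bin 4: 5 + 4 + 3 + 3 + 2 + 2 = 19
This matches the lower bound, so 4 is optimal.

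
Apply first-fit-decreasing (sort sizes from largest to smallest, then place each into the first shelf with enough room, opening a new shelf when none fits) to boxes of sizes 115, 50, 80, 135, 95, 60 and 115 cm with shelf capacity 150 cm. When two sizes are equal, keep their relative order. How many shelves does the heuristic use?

5

Sorted descending: 135, 115, 115, 95, 80, 60, 50.
  135 → shelf 1 (new)  [load 135/150]
  115 → shelf 2 (new)  [load 115/150]
  115 → shelf 3 (new)  [load 115/150]
  95 → shelf 4 (new)  [load 95/150]
  80 → shelf 5 (new)  [load 80/150]
  60 → shelf 5  [load 140/150]
  50 → shelf 4  [load 145/150]
5 shelves opened.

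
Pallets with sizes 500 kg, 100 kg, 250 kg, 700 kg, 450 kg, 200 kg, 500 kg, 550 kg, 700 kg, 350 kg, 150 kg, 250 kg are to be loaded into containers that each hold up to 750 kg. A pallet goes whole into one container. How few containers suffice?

7

Total = 700 + 700 + 550 + 500 + 500 + 450 + 350 + 250 + 250 + 200 + 150 + 100 = 4700 kg.
Lower bound: ⌈4700/750⌉ = 7 containers.
A packing using 7 containers:
  container 1: 700 = 700
  container 2: 700 = 700
  container 3: 550 + 200 = 750
  container 4: 500 + 250 = 750
  container 5: 500 + 250 = 750
  container 6: 450 + 150 + 100 = 700
  container 7: 350 = 350
This matches the lower bound, so 7 is optimal.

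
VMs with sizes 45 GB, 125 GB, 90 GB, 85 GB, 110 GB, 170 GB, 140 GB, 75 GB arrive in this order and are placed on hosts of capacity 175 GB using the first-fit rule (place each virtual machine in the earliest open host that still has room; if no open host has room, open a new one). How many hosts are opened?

6

  45 → host 1 (new)  [load 45/175]
  125 → host 1  [load 170/175]
  90 → host 2 (new)  [load 90/175]
  85 → host 2  [load 175/175]
  110 → host 3 (new)  [load 110/175]
  170 → host 4 (new)  [load 170/175]
  140 → host 5 (new)  [load 140/175]
  75 → host 6 (new)  [load 75/175]
6 hosts opened.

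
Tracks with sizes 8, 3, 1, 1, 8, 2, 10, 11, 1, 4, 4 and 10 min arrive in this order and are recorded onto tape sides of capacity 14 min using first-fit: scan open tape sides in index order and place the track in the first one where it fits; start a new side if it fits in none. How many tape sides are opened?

5

  8 → side 1 (new)  [load 8/14]
  3 → side 1  [load 11/14]
  1 → side 1  [load 12/14]
  1 → side 1  [load 13/14]
  8 → side 2 (new)  [load 8/14]
  2 → side 2  [load 10/14]
  10 → side 3 (new)  [load 10/14]
  11 → side 4 (new)  [load 11/14]
  1 → side 1  [load 14/14]
  4 → side 2  [load 14/14]
  4 → side 3  [load 14/14]
  10 → side 5 (new)  [load 10/14]
5 tape sides opened.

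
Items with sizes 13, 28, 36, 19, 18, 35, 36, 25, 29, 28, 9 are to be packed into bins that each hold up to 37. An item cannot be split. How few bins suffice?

9

Total = 36 + 36 + 35 + 29 + 28 + 28 + 25 + 19 + 18 + 13 + 9 = 276.
Lower bound: ⌈276/37⌉ = 8 bins.
A packing using 9 bins:
  bin 1: 36 = 36
  bin 2: 36 = 36
  bin 3: 35 = 35
  bin 4: 29 = 29
  bin 5: 28 + 9 = 37
  bin 6: 28 = 28
  bin 7: 25 = 25
  bin 8: 19 + 18 = 37
  bin 9: 13 = 13
No arrangement into 8 bins stays within capacity, so 9 is optimal.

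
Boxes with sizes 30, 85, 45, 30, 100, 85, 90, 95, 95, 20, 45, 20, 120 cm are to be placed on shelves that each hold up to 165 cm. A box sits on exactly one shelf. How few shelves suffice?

7

Total = 120 + 100 + 95 + 95 + 90 + 85 + 85 + 45 + 45 + 30 + 30 + 20 + 20 = 860 cm.
Lower bound: ⌈860/165⌉ = 6 shelves.
Also, 7 boxes each exceed 165/2 cm, and no two of those can share a shelf, so at least 7 shelves are needed.
A packing using 7 shelves:
  shelf 1: 120 + 45 = 165
  shelf 2: 100 + 45 + 20 = 165
  shelf 3: 95 + 30 + 30 = 155
  shelf 4: 95 + 20 = 115
  shelf 5: 90 = 90
  shelf 6: 85 = 85
  shelf 7: 85 = 85
This matches the lower bound, so 7 is optimal.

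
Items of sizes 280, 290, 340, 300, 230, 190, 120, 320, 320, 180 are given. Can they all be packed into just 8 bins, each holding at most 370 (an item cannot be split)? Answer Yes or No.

A valid assignment using 8 bins:
  bin 1: 340 = 340
  bin 2: 320 = 320
  bin 3: 320 = 320
  bin 4: 300 = 300
  bin 5: 290 = 290
  bin 6: 280 = 280
  bin 7: 230 + 120 = 350
  bin 8: 190 + 180 = 370
Every load is within 370, so 8 bins suffice.

Yes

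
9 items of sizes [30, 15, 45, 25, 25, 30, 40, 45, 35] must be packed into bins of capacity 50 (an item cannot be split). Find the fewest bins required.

Total = 45 + 45 + 40 + 35 + 30 + 30 + 25 + 25 + 15 = 290.
Lower bound: ⌈290/50⌉ = 6 bins.
A packing using 7 bins:
  bin 1: 45 = 45
  bin 2: 45 = 45
  bin 3: 40 = 40
  bin 4: 35 + 15 = 50
  bin 5: 30 = 30
  bin 6: 30 = 30
  bin 7: 25 + 25 = 50
No arrangement into 6 bins stays within capacity, so 7 is optimal.

7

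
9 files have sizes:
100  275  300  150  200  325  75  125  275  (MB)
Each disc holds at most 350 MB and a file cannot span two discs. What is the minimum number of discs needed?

Total = 325 + 300 + 275 + 275 + 200 + 150 + 125 + 100 + 75 = 1825 MB.
Lower bound: ⌈1825/350⌉ = 6 discs.
A packing using 6 discs:
  disc 1: 325 = 325
  disc 2: 300 = 300
  disc 3: 275 + 75 = 350
  disc 4: 275 = 275
  disc 5: 200 + 150 = 350
  disc 6: 125 + 100 = 225
This matches the lower bound, so 6 is optimal.

6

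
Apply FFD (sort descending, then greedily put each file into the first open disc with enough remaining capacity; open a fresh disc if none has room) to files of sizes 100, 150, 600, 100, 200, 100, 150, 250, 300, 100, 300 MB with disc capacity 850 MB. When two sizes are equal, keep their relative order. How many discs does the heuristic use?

Sorted descending: 600, 300, 300, 250, 200, 150, 150, 100, 100, 100, 100.
  600 → disc 1 (new)  [load 600/850]
  300 → disc 2 (new)  [load 300/850]
  300 → disc 2  [load 600/850]
  250 → disc 1  [load 850/850]
  200 → disc 2  [load 800/850]
  150 → disc 3 (new)  [load 150/850]
  150 → disc 3  [load 300/850]
  100 → disc 3  [load 400/850]
  100 → disc 3  [load 500/850]
  100 → disc 3  [load 600/850]
  100 → disc 3  [load 700/850]
3 discs opened.

3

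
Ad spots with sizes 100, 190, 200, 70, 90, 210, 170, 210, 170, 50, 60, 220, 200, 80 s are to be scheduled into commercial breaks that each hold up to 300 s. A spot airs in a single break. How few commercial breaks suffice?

8

Total = 220 + 210 + 210 + 200 + 200 + 190 + 170 + 170 + 100 + 90 + 80 + 70 + 60 + 50 = 2020 s.
Lower bound: ⌈2020/300⌉ = 7 commercial breaks.
Also, 8 ad spots each exceed 150 s, and no two of those can share a break, so at least 8 commercial breaks are needed.
A packing using 8 commercial breaks:
  break 1: 220 + 80 = 300
  break 2: 210 + 90 = 300
  break 3: 210 + 70 = 280
  break 4: 200 + 100 = 300
  break 5: 200 + 60 = 260
  break 6: 190 + 50 = 240
  break 7: 170 = 170
  break 8: 170 = 170
This matches the lower bound, so 8 is optimal.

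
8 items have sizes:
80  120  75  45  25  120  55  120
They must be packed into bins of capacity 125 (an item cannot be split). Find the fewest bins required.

6

Total = 120 + 120 + 120 + 80 + 75 + 55 + 45 + 25 = 640.
Lower bound: ⌈640/125⌉ = 6 bins.
A packing using 6 bins:
  bin 1: 120 = 120
  bin 2: 120 = 120
  bin 3: 120 = 120
  bin 4: 80 + 45 = 125
  bin 5: 75 + 25 = 100
  bin 6: 55 = 55
This matches the lower bound, so 6 is optimal.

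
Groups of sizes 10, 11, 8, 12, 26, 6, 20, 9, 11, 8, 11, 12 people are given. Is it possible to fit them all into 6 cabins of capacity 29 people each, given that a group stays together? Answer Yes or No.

Yes

A valid assignment using 6 cabins:
  cabin 1: 26 = 26
  cabin 2: 20 + 9 = 29
  cabin 3: 12 + 12 = 24
  cabin 4: 11 + 11 + 6 = 28
  cabin 5: 11 + 10 + 8 = 29
  cabin 6: 8 = 8
Every load is within 29 people, so 6 cabins suffice.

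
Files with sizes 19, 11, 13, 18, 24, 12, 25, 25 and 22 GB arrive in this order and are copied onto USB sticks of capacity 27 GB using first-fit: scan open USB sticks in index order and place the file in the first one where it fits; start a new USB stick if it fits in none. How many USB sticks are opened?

  19 → USB stick 1 (new)  [load 19/27]
  11 → USB stick 2 (new)  [load 11/27]
  13 → USB stick 2  [load 24/27]
  18 → USB stick 3 (new)  [load 18/27]
  24 → USB stick 4 (new)  [load 24/27]
  12 → USB stick 5 (new)  [load 12/27]
  25 → USB stick 6 (new)  [load 25/27]
  25 → USB stick 7 (new)  [load 25/27]
  22 → USB stick 8 (new)  [load 22/27]
8 USB sticks opened.

8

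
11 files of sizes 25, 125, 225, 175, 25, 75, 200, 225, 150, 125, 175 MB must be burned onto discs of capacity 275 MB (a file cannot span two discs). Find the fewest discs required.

Total = 225 + 225 + 200 + 175 + 175 + 150 + 125 + 125 + 75 + 25 + 25 = 1525 MB.
Lower bound: ⌈1525/275⌉ = 6 discs.
A packing using 7 discs:
  disc 1: 225 + 25 + 25 = 275
  disc 2: 225 = 225
  disc 3: 200 + 75 = 275
  disc 4: 175 = 175
  disc 5: 175 = 175
  disc 6: 150 + 125 = 275
  disc 7: 125 = 125
No arrangement into 6 discs stays within capacity, so 7 is optimal.

7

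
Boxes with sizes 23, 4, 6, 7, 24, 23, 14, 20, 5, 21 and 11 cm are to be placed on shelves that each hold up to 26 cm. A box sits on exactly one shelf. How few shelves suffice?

7

Total = 24 + 23 + 23 + 21 + 20 + 14 + 11 + 7 + 6 + 5 + 4 = 158 cm.
Lower bound: ⌈158/26⌉ = 7 shelves.
A packing using 7 shelves:
  shelf 1: 24 = 24
  shelf 2: 23 = 23
  shelf 3: 23 = 23
  shelf 4: 21 + 5 = 26
  shelf 5: 20 + 6 = 26
  shelf 6: 14 + 11 = 25
  shelf 7: 7 + 4 = 11
This matches the lower bound, so 7 is optimal.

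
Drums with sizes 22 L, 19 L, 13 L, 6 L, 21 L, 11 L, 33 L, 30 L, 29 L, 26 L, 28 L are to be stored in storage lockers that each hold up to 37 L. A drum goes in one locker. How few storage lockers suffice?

Total = 33 + 30 + 29 + 28 + 26 + 22 + 21 + 19 + 13 + 11 + 6 = 238 L.
Lower bound: ⌈238/37⌉ = 7 storage lockers.
Also, 8 drums each exceed 37/2 L, and no two of those can share a locker, so at least 8 storage lockers are needed.
A packing using 8 storage lockers:
  locker 1: 33 = 33
  locker 2: 30 + 6 = 36
  locker 3: 29 = 29
  locker 4: 28 = 28
  locker 5: 26 + 11 = 37
  locker 6: 22 + 13 = 35
  locker 7: 21 = 21
  locker 8: 19 = 19
This matches the lower bound, so 8 is optimal.

8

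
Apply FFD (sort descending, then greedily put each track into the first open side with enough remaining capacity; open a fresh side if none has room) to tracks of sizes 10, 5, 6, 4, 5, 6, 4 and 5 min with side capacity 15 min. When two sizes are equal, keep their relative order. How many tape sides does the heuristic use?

4

Sorted descending: 10, 6, 6, 5, 5, 5, 4, 4.
  10 → side 1 (new)  [load 10/15]
  6 → side 2 (new)  [load 6/15]
  6 → side 2  [load 12/15]
  5 → side 1  [load 15/15]
  5 → side 3 (new)  [load 5/15]
  5 → side 3  [load 10/15]
  4 → side 3  [load 14/15]
  4 → side 4 (new)  [load 4/15]
4 tape sides opened.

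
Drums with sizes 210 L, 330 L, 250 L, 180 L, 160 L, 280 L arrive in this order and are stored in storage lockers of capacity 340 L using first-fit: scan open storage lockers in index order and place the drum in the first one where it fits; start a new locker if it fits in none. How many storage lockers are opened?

  210 → locker 1 (new)  [load 210/340]
  330 → locker 2 (new)  [load 330/340]
  250 → locker 3 (new)  [load 250/340]
  180 → locker 4 (new)  [load 180/340]
  160 → locker 4  [load 340/340]
  280 → locker 5 (new)  [load 280/340]
5 storage lockers opened.

5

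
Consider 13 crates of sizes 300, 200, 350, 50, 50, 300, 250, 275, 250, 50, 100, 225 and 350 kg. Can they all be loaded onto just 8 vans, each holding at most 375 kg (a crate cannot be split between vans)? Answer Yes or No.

No

Total = 2750 kg; ⌈2750/375⌉ = 8.
9 crates each exceed half the capacity and cannot share a van, forcing at least 9 vans.
At least 9 vans are required, but only 8 are allowed.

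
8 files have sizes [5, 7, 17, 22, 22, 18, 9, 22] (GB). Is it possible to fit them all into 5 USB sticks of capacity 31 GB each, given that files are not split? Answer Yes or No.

A valid assignment using 5 USB sticks:
  USB stick 1: 22 + 9 = 31
  USB stick 2: 22 + 7 = 29
  USB stick 3: 22 + 5 = 27
  USB stick 4: 18 = 18
  USB stick 5: 17 = 17
Every load is within 31 GB, so 5 USB sticks suffice.

Yes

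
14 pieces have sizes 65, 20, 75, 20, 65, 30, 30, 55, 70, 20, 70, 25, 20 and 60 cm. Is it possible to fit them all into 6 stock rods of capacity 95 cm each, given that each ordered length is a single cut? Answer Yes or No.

Total = 625 cm; ⌈625/95⌉ = 7.
At least 7 stock rods are required, but only 6 are allowed.

No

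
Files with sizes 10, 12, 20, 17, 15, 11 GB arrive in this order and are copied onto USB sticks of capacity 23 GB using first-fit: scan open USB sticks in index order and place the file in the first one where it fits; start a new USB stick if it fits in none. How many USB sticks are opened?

  10 → USB stick 1 (new)  [load 10/23]
  12 → USB stick 1  [load 22/23]
  20 → USB stick 2 (new)  [load 20/23]
  17 → USB stick 3 (new)  [load 17/23]
  15 → USB stick 4 (new)  [load 15/23]
  11 → USB stick 5 (new)  [load 11/23]
5 USB sticks opened.

5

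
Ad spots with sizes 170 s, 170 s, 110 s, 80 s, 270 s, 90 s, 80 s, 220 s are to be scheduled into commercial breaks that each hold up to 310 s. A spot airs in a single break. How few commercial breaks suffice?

5

Total = 270 + 220 + 170 + 170 + 110 + 90 + 80 + 80 = 1190 s.
Lower bound: ⌈1190/310⌉ = 4 commercial breaks.
A packing using 5 commercial breaks:
  break 1: 270 = 270
  break 2: 220 + 90 = 310
  break 3: 170 + 110 = 280
  break 4: 170 + 80 = 250
  break 5: 80 = 80
No arrangement into 4 commercial breaks stays within capacity, so 5 is optimal.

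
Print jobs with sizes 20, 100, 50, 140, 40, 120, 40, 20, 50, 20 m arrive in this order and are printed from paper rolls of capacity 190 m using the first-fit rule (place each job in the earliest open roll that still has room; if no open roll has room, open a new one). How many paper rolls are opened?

  20 → roll 1 (new)  [load 20/190]
  100 → roll 1  [load 120/190]
  50 → roll 1  [load 170/190]
  140 → roll 2 (new)  [load 140/190]
  40 → roll 2  [load 180/190]
  120 → roll 3 (new)  [load 120/190]
  40 → roll 3  [load 160/190]
  20 → roll 1  [load 190/190]
  50 → roll 4 (new)  [load 50/190]
  20 → roll 3  [load 180/190]
4 paper rolls opened.

4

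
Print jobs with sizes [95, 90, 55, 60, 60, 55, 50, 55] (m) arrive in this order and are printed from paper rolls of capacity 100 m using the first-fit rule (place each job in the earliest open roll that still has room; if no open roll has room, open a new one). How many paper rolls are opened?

  95 → roll 1 (new)  [load 95/100]
  90 → roll 2 (new)  [load 90/100]
  55 → roll 3 (new)  [load 55/100]
  60 → roll 4 (new)  [load 60/100]
  60 → roll 5 (new)  [load 60/100]
  55 → roll 6 (new)  [load 55/100]
  50 → roll 7 (new)  [load 50/100]
  55 → roll 8 (new)  [load 55/100]
8 paper rolls opened.

8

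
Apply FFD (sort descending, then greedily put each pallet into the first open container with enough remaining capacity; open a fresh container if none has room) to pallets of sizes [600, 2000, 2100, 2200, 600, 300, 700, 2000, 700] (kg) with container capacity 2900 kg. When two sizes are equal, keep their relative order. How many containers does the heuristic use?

Sorted descending: 2200, 2100, 2000, 2000, 700, 700, 600, 600, 300.
  2200 → container 1 (new)  [load 2200/2900]
  2100 → container 2 (new)  [load 2100/2900]
  2000 → container 3 (new)  [load 2000/2900]
  2000 → container 4 (new)  [load 2000/2900]
  700 → container 1  [load 2900/2900]
  700 → container 2  [load 2800/2900]
  600 → container 3  [load 2600/2900]
  600 → container 4  [load 2600/2900]
  300 → container 3  [load 2900/2900]
4 containers opened.

4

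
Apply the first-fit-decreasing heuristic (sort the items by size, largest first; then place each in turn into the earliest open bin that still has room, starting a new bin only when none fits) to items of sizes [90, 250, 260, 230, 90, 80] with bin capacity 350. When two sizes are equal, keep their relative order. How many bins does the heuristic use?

3

Sorted descending: 260, 250, 230, 90, 90, 80.
  260 → bin 1 (new)  [load 260/350]
  250 → bin 2 (new)  [load 250/350]
  230 → bin 3 (new)  [load 230/350]
  90 → bin 1  [load 350/350]
  90 → bin 2  [load 340/350]
  80 → bin 3  [load 310/350]
3 bins opened.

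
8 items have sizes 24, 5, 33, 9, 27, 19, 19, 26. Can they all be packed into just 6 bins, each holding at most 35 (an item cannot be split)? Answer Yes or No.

A valid assignment using 6 bins:
  bin 1: 33 = 33
  bin 2: 27 + 5 = 32
  bin 3: 26 + 9 = 35
  bin 4: 24 = 24
  bin 5: 19 = 19
  bin 6: 19 = 19
Every load is within 35, so 6 bins suffice.

Yes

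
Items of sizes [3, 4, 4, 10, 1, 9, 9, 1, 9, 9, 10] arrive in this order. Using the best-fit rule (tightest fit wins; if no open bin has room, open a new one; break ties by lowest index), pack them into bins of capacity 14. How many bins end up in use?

  3 → bin 1 (new)  [load 3/14]
  4 → bin 1  [load 7/14]
  4 → bin 1  [load 11/14]
  10 → bin 2 (new)  [load 10/14]
  1 → bin 1  [load 12/14]
  9 → bin 3 (new)  [load 9/14]
  9 → bin 4 (new)  [load 9/14]
  1 → bin 1  [load 13/14]
  9 → bin 5 (new)  [load 9/14]
  9 → bin 6 (new)  [load 9/14]
  10 → bin 7 (new)  [load 10/14]
7 bins opened.

7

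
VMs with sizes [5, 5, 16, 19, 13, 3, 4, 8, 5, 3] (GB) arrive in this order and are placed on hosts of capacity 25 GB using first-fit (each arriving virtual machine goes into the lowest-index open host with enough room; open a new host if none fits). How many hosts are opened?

  5 → host 1 (new)  [load 5/25]
  5 → host 1  [load 10/25]
  16 → host 2 (new)  [load 16/25]
  19 → host 3 (new)  [load 19/25]
  13 → host 1  [load 23/25]
  3 → host 2  [load 19/25]
  4 → host 2  [load 23/25]
  8 → host 4 (new)  [load 8/25]
  5 → host 3  [load 24/25]
  3 → host 4  [load 11/25]
4 hosts opened.

4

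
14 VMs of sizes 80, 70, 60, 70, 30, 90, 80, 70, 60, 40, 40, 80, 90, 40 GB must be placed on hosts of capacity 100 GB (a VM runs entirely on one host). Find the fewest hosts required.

Total = 90 + 90 + 80 + 80 + 80 + 70 + 70 + 70 + 60 + 60 + 40 + 40 + 40 + 30 = 900 GB.
Lower bound: ⌈900/100⌉ = 9 hosts.
Also, 10 VMs each exceed 50 GB, and no two of those can share a host, so at least 10 hosts are needed.
A packing using 11 hosts:
  host 1: 90 = 90
  host 2: 90 = 90
  host 3: 80 = 80
  host 4: 80 = 80
  host 5: 80 = 80
  host 6: 70 + 30 = 100
  host 7: 70 = 70
  host 8: 70 = 70
  host 9: 60 + 40 = 100
  host 10: 60 + 40 = 100
  host 11: 40 = 40
No arrangement into 10 hosts stays within capacity, so 11 is optimal.

11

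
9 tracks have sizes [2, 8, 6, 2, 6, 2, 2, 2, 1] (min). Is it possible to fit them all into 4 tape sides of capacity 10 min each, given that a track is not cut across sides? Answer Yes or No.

A valid assignment using 4 tape sides:
  side 1: 8 + 2 = 10
  side 2: 6 + 2 + 2 = 10
  side 3: 6 + 2 + 2 = 10
  side 4: 1 = 1
Every load is within 10 min, so 4 tape sides suffice.

Yes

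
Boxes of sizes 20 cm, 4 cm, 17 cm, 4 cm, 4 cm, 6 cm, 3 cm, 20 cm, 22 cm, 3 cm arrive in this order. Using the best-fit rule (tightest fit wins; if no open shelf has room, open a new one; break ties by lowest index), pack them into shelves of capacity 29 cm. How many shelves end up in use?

4

  20 → shelf 1 (new)  [load 20/29]
  4 → shelf 1  [load 24/29]
  17 → shelf 2 (new)  [load 17/29]
  4 → shelf 1  [load 28/29]
  4 → shelf 2  [load 21/29]
  6 → shelf 2  [load 27/29]
  3 → shelf 3 (new)  [load 3/29]
  20 → shelf 3  [load 23/29]
  22 → shelf 4 (new)  [load 22/29]
  3 → shelf 3  [load 26/29]
4 shelves opened.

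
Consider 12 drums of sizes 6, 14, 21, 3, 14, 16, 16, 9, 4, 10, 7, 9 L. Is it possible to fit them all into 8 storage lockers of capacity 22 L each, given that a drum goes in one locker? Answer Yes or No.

A valid assignment using 7 storage lockers:
  locker 1: 21 = 21
  locker 2: 16 + 6 = 22
  locker 3: 16 + 4 = 20
  locker 4: 14 + 7 = 21
  locker 5: 14 + 3 = 17
  locker 6: 10 + 9 = 19
  locker 7: 9 = 9
That uses only 7 ≤ 8, so 8 storage lockers are enough.

Yes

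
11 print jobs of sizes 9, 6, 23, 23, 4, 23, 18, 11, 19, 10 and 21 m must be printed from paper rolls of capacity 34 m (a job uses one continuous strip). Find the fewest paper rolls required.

Total = 23 + 23 + 23 + 21 + 19 + 18 + 11 + 10 + 9 + 6 + 4 = 167 m.
Lower bound: ⌈167/34⌉ = 5 paper rolls.
Also, 6 print jobs each exceed 17 m, and no two of those can share a roll, so at least 6 paper rolls are needed.
A packing using 6 paper rolls:
  roll 1: 23 + 11 = 34
  roll 2: 23 + 10 = 33
  roll 3: 23 + 9 = 32
  roll 4: 21 + 6 + 4 = 31
  roll 5: 19 = 19
  roll 6: 18 = 18
This matches the lower bound, so 6 is optimal.

6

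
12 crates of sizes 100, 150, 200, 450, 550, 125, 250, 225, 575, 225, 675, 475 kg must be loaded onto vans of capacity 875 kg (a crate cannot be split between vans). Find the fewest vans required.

Total = 675 + 575 + 550 + 475 + 450 + 250 + 225 + 225 + 200 + 150 + 125 + 100 = 4000 kg.
Lower bound: ⌈4000/875⌉ = 5 vans.
A packing using 5 vans:
  van 1: 675 + 200 = 875
  van 2: 575 + 250 = 825
  van 3: 550 + 225 + 100 = 875
  van 4: 475 + 225 + 150 = 850
  van 5: 450 + 125 = 575
This matches the lower bound, so 5 is optimal.

5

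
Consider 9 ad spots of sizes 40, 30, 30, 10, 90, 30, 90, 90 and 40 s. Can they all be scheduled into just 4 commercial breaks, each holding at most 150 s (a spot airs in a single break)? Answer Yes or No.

Yes

A valid assignment using 4 commercial breaks:
  break 1: 90 + 40 + 10 = 140
  break 2: 90 + 40 = 130
  break 3: 90 + 30 + 30 = 150
  break 4: 30 = 30
Every load is within 150 s, so 4 commercial breaks suffice.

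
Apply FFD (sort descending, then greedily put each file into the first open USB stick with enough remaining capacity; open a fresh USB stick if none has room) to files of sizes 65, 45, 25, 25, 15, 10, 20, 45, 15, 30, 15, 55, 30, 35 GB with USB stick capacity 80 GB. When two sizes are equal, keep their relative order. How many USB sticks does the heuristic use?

6

Sorted descending: 65, 55, 45, 45, 35, 30, 30, 25, 25, 20, 15, 15, 15, 10.
  65 → USB stick 1 (new)  [load 65/80]
  55 → USB stick 2 (new)  [load 55/80]
  45 → USB stick 3 (new)  [load 45/80]
  45 → USB stick 4 (new)  [load 45/80]
  35 → USB stick 3  [load 80/80]
  30 → USB stick 4  [load 75/80]
  30 → USB stick 5 (new)  [load 30/80]
  25 → USB stick 2  [load 80/80]
  25 → USB stick 5  [load 55/80]
  20 → USB stick 5  [load 75/80]
  15 → USB stick 1  [load 80/80]
  15 → USB stick 6 (new)  [load 15/80]
  15 → USB stick 6  [load 30/80]
  10 → USB stick 6  [load 40/80]
6 USB sticks opened.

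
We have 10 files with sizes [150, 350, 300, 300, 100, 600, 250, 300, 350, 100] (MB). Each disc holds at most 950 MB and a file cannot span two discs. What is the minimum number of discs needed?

Total = 600 + 350 + 350 + 300 + 300 + 300 + 250 + 150 + 100 + 100 = 2800 MB.
Lower bound: ⌈2800/950⌉ = 3 discs.
A packing using 3 discs:
  disc 1: 600 + 350 = 950
  disc 2: 350 + 300 + 300 = 950
  disc 3: 300 + 250 + 150 + 100 + 100 = 900
This matches the lower bound, so 3 is optimal.

3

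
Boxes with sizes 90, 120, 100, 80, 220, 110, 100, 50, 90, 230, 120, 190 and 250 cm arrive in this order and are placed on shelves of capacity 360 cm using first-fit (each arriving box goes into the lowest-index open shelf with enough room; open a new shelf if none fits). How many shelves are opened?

6

  90 → shelf 1 (new)  [load 90/360]
  120 → shelf 1  [load 210/360]
  100 → shelf 1  [load 310/360]
  80 → shelf 2 (new)  [load 80/360]
  220 → shelf 2  [load 300/360]
  110 → shelf 3 (new)  [load 110/360]
  100 → shelf 3  [load 210/360]
  50 → shelf 1  [load 360/360]
  90 → shelf 3  [load 300/360]
  230 → shelf 4 (new)  [load 230/360]
  120 → shelf 4  [load 350/360]
  190 → shelf 5 (new)  [load 190/360]
  250 → shelf 6 (new)  [load 250/360]
6 shelves opened.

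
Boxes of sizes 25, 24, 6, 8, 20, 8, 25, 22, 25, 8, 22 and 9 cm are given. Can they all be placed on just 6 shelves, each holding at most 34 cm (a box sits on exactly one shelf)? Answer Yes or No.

No

Total = 202 cm; ⌈202/34⌉ = 6.
7 boxes each exceed half the capacity and cannot share a shelf, forcing at least 7 shelves.
At least 7 shelves are required, but only 6 are allowed.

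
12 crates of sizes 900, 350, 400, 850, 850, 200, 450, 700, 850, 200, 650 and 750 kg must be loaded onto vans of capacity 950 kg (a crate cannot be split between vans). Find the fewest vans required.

Total = 900 + 850 + 850 + 850 + 750 + 700 + 650 + 450 + 400 + 350 + 200 + 200 = 7150 kg.
Lower bound: ⌈7150/950⌉ = 8 vans.
A packing using 9 vans:
  van 1: 900 = 900
  van 2: 850 = 850
  van 3: 850 = 850
  van 4: 850 = 850
  van 5: 750 + 200 = 950
  van 6: 700 + 200 = 900
  van 7: 650 = 650
  van 8: 450 + 400 = 850
  van 9: 350 = 350
No arrangement into 8 vans stays within capacity, so 9 is optimal.

9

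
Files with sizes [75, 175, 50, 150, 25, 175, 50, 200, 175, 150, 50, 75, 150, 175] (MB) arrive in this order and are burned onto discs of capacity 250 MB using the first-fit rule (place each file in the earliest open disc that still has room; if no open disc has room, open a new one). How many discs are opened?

  75 → disc 1 (new)  [load 75/250]
  175 → disc 1  [load 250/250]
  50 → disc 2 (new)  [load 50/250]
  150 → disc 2  [load 200/250]
  25 → disc 2  [load 225/250]
  175 → disc 3 (new)  [load 175/250]
  50 → disc 3  [load 225/250]
  200 → disc 4 (new)  [load 200/250]
  175 → disc 5 (new)  [load 175/250]
  150 → disc 6 (new)  [load 150/250]
  50 → disc 4  [load 250/250]
  75 → disc 5  [load 250/250]
  150 → disc 7 (new)  [load 150/250]
  175 → disc 8 (new)  [load 175/250]
8 discs opened.

8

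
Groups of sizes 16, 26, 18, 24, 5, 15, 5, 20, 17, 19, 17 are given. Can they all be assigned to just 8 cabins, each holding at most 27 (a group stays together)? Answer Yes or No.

No

Total = 182; ⌈182/27⌉ = 7.
9 groups each exceed half the capacity and cannot share a cabin, forcing at least 9 cabins.
At least 9 cabins are required, but only 8 are allowed.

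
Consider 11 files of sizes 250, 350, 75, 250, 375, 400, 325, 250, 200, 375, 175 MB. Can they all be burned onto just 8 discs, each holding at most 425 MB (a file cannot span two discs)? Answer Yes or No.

Total = 3025 MB; ⌈3025/425⌉ = 8.
The bound of 8 does not rule out 8, but exhaustive search shows no assignment into 8 discs of capacity 425 MB exists — the minimum is 9.

No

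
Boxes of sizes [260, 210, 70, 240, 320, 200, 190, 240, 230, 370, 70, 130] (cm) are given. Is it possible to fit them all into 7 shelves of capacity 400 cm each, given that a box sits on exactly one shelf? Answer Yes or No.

No

Total = 2530 cm; ⌈2530/400⌉ = 7.
The bound of 7 does not rule out 7, but exhaustive search shows no assignment into 7 shelves of capacity 400 cm exists — the minimum is 8.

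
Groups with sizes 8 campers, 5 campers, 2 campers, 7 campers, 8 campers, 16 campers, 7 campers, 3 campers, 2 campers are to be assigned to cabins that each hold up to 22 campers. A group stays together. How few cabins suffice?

Total = 16 + 8 + 8 + 7 + 7 + 5 + 3 + 2 + 2 = 58 campers.
Lower bound: ⌈58/22⌉ = 3 cabins.
A packing using 3 cabins:
  cabin 1: 16 + 5 = 21
  cabin 2: 8 + 8 + 3 + 2 = 21
  cabin 3: 7 + 7 + 2 = 16
This matches the lower bound, so 3 is optimal.

3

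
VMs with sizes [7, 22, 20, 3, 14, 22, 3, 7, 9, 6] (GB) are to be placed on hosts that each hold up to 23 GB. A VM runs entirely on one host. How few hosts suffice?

Total = 22 + 22 + 20 + 14 + 9 + 7 + 7 + 6 + 3 + 3 = 113 GB.
Lower bound: ⌈113/23⌉ = 5 hosts.
A packing using 5 hosts:
  host 1: 22 = 22
  host 2: 22 = 22
  host 3: 20 + 3 = 23
  host 4: 14 + 9 = 23
  host 5: 7 + 7 + 6 + 3 = 23
This matches the lower bound, so 5 is optimal.

5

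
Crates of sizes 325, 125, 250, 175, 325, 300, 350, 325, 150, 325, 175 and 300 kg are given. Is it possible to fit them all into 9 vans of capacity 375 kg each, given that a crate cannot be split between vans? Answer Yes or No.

Total = 3125 kg; ⌈3125/375⌉ = 9.
The bound of 9 does not rule out 9, but exhaustive search shows no assignment into 9 vans of capacity 375 kg exists — the minimum is 10.

No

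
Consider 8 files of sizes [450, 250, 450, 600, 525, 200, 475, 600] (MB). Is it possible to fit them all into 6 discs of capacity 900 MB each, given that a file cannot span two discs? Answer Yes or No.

A valid assignment using 5 discs:
  disc 1: 600 + 250 = 850
  disc 2: 600 + 200 = 800
  disc 3: 525 = 525
  disc 4: 475 = 475
  disc 5: 450 + 450 = 900
That uses only 5 ≤ 6, so 6 discs are enough.

Yes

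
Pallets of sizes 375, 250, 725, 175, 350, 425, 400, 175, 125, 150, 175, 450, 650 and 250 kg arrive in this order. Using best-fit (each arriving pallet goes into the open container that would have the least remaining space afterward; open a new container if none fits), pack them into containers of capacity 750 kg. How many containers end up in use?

  375 → container 1 (new)  [load 375/750]
  250 → container 1  [load 625/750]
  725 → container 2 (new)  [load 725/750]
  175 → container 3 (new)  [load 175/750]
  350 → container 3  [load 525/750]
  425 → container 4 (new)  [load 425/750]
  400 → container 5 (new)  [load 400/750]
  175 → container 3  [load 700/750]
  125 → container 1  [load 750/750]
  150 → container 4  [load 575/750]
  175 → container 4  [load 750/750]
  450 → container 6 (new)  [load 450/750]
  650 → container 7 (new)  [load 650/750]
  250 → container 6  [load 700/750]
7 containers opened.

7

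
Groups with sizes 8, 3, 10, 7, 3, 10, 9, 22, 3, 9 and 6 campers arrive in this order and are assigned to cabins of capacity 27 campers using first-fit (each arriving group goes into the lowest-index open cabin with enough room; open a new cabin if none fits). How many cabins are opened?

  8 → cabin 1 (new)  [load 8/27]
  3 → cabin 1  [load 11/27]
  10 → cabin 1  [load 21/27]
  7 → cabin 2 (new)  [load 7/27]
  3 → cabin 1  [load 24/27]
  10 → cabin 2  [load 17/27]
  9 → cabin 2  [load 26/27]
  22 → cabin 3 (new)  [load 22/27]
  3 → cabin 1  [load 27/27]
  9 → cabin 4 (new)  [load 9/27]
  6 → cabin 4  [load 15/27]
4 cabins opened.

4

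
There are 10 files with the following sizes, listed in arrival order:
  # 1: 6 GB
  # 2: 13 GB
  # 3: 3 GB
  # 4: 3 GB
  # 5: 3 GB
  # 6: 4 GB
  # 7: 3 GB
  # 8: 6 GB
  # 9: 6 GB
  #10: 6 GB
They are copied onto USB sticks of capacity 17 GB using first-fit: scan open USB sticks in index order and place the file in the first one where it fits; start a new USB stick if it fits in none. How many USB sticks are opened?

4

  6 → USB stick 1 (new)  [load 6/17]
  13 → USB stick 2 (new)  [load 13/17]
  3 → USB stick 1  [load 9/17]
  3 → USB stick 1  [load 12/17]
  3 → USB stick 1  [load 15/17]
  4 → USB stick 2  [load 17/17]
  3 → USB stick 3 (new)  [load 3/17]
  6 → USB stick 3  [load 9/17]
  6 → USB stick 3  [load 15/17]
  6 → USB stick 4 (new)  [load 6/17]
4 USB sticks opened.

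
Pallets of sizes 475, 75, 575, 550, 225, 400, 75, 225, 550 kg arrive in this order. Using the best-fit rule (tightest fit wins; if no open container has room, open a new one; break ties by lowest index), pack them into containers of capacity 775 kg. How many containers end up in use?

  475 → container 1 (new)  [load 475/775]
  75 → container 1  [load 550/775]
  575 → container 2 (new)  [load 575/775]
  550 → container 3 (new)  [load 550/775]
  225 → container 1  [load 775/775]
  400 → container 4 (new)  [load 400/775]
  75 → container 2  [load 650/775]
  225 → container 3  [load 775/775]
  550 → container 5 (new)  [load 550/775]
5 containers opened.

5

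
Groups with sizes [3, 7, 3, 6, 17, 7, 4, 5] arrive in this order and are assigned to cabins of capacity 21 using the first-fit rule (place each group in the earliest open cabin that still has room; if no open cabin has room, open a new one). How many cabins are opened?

  3 → cabin 1 (new)  [load 3/21]
  7 → cabin 1  [load 10/21]
  3 → cabin 1  [load 13/21]
  6 → cabin 1  [load 19/21]
  17 → cabin 2 (new)  [load 17/21]
  7 → cabin 3 (new)  [load 7/21]
  4 → cabin 2  [load 21/21]
  5 → cabin 3  [load 12/21]
3 cabins opened.

3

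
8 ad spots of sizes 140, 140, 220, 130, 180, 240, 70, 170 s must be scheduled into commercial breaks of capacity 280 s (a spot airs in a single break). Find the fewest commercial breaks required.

Total = 240 + 220 + 180 + 170 + 140 + 140 + 130 + 70 = 1290 s.
Lower bound: ⌈1290/280⌉ = 5 commercial breaks.
A packing using 6 commercial breaks:
  break 1: 240 = 240
  break 2: 220 = 220
  break 3: 180 + 70 = 250
  break 4: 170 = 170
  break 5: 140 + 140 = 280
  break 6: 130 = 130
No arrangement into 5 commercial breaks stays within capacity, so 6 is optimal.

6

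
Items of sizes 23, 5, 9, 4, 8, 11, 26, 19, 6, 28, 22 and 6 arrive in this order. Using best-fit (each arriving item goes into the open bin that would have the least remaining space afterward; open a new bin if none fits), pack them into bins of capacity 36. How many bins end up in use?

  23 → bin 1 (new)  [load 23/36]
  5 → bin 1  [load 28/36]
  9 → bin 2 (new)  [load 9/36]
  4 → bin 1  [load 32/36]
  8 → bin 2  [load 17/36]
  11 → bin 2  [load 28/36]
  26 → bin 3 (new)  [load 26/36]
  19 → bin 4 (new)  [load 19/36]
  6 → bin 2  [load 34/36]
  28 → bin 5 (new)  [load 28/36]
  22 → bin 6 (new)  [load 22/36]
  6 → bin 5  [load 34/36]
6 bins opened.

6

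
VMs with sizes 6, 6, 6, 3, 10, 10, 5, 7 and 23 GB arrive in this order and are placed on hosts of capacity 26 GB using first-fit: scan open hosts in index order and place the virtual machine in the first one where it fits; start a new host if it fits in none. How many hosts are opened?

4

  6 → host 1 (new)  [load 6/26]
  6 → host 1  [load 12/26]
  6 → host 1  [load 18/26]
  3 → host 1  [load 21/26]
  10 → host 2 (new)  [load 10/26]
  10 → host 2  [load 20/26]
  5 → host 1  [load 26/26]
  7 → host 3 (new)  [load 7/26]
  23 → host 4 (new)  [load 23/26]
4 hosts opened.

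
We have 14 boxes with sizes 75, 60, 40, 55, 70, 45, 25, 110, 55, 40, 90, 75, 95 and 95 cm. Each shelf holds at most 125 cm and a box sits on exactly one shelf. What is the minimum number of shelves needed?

9

Total = 110 + 95 + 95 + 90 + 75 + 75 + 70 + 60 + 55 + 55 + 45 + 40 + 40 + 25 = 930 cm.
Lower bound: ⌈930/125⌉ = 8 shelves.
A packing using 9 shelves:
  shelf 1: 110 = 110
  shelf 2: 95 + 25 = 120
  shelf 3: 95 = 95
  shelf 4: 90 = 90
  shelf 5: 75 + 45 = 120
  shelf 6: 75 + 40 = 115
  shelf 7: 70 + 55 = 125
  shelf 8: 60 + 55 = 115
  shelf 9: 40 = 40
No arrangement into 8 shelves stays within capacity, so 9 is optimal.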